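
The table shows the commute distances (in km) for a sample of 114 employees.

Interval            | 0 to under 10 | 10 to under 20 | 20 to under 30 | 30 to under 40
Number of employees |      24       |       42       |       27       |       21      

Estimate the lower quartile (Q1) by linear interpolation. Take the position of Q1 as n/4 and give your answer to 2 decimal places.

11.07

Cumulative frequencies: 24, 66, 93, 114
n = 114; position = n/4 = 28.5.
This falls in the class 10 to under 20: L = 10, F = 24, f = 42, h = 10.
Lower quartile ≈ 10 + ((28.5 − 24) / 42) × 10 = 11.0714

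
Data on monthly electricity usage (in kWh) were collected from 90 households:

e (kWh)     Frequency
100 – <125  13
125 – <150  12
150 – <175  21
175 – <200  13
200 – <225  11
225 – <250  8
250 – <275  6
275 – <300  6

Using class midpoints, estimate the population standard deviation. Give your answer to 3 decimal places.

51.133

Midpoints: 112.5, 137.5, 162.5, 187.5, 212.5, 237.5, 262.5, 287.5
n = 90, Σfm = 16500, mean = 183.3333
Σfm² = 3260312.5
Σf(m − x̄)² = Σfm² − (Σfm)²/n = 3260312.5 − 16500²/90 = 235312.5000
Population variance = 235312.5000 / 90 = 2614.5833
Standard deviation = √2614.5833 = 51.1330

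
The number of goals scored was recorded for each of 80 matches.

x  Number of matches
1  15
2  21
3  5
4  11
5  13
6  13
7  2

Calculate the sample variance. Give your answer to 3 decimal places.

Values: 1, 2, 3, 4, 5, 6, 7
n = 80, Σfx = 273, mean = 3.4125
Σfx² = 1211
Σf(x − x̄)² = Σfx² − (Σfx)²/n = 1211 − 273²/80 = 279.3875
Sample variance = 279.3875 / 79 = 3.5366

3.537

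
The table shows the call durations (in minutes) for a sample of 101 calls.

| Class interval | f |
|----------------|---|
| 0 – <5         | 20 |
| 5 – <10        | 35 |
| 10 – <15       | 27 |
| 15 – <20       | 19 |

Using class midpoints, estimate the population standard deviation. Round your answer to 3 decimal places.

Midpoints: 2.5, 7.5, 12.5, 17.5
n = 101, Σfm = 982.5, mean = 9.7277
Σfm² = 12131.25
Σf(m − x̄)² = Σfm² − (Σfm)²/n = 12131.25 − 982.5²/101 = 2573.7624
Population variance = 2573.7624 / 101 = 25.4828
Standard deviation = √25.4828 = 5.0480

5.048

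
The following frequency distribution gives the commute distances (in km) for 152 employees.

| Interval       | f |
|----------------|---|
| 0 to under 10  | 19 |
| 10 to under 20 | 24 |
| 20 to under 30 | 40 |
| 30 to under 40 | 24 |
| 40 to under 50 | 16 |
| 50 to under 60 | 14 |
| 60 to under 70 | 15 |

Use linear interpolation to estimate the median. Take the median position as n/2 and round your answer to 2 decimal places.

28.25

Cumulative frequencies: 19, 43, 83, 107, 123, 137, 152
n = 152; position = n/2 = 76.
This falls in the class 20 to under 30: L = 20, F = 43, f = 40, h = 10.
Median ≈ 20 + ((76 − 43) / 40) × 10 = 28.2500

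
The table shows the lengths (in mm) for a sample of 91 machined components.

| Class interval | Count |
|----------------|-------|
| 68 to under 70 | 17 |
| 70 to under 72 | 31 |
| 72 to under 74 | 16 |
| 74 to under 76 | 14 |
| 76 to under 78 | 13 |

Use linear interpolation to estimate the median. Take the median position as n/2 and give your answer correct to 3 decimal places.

Cumulative frequencies: 17, 48, 64, 78, 91
n = 91; position = n/2 = 45.5.
This falls in the class 70 to under 72: L = 70, F = 17, f = 31, h = 2.
Median ≈ 70 + ((45.5 − 17) / 31) × 2 = 71.8387

71.839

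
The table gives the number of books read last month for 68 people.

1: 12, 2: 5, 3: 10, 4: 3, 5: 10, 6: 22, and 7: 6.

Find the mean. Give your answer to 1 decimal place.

4.2

Values: 1, 2, 3, 4, 5, 6, 7
Σfx = 12×1 + 5×2 + 10×3 + 3×4 + 10×5 + 22×6 + 6×7 = 288
n = Σf = 68
Mean = 288 / 68 = 4.2353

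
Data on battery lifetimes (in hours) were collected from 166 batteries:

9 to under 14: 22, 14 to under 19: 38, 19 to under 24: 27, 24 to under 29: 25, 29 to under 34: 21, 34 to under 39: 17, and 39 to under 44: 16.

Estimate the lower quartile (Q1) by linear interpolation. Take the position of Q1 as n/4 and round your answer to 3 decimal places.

16.566

Cumulative frequencies: 22, 60, 87, 112, 133, 150, 166
n = 166; position = n/4 = 41.5.
This falls in the class 14 to under 19: L = 14, F = 22, f = 38, h = 5.
Lower quartile ≈ 14 + ((41.5 − 22) / 38) × 5 = 16.5658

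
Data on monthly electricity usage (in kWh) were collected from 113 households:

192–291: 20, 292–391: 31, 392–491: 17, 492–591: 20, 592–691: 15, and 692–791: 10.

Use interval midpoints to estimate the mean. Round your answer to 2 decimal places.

Midpoints: 241.5, 341.5, 441.5, 541.5, 641.5, 741.5
Σfm = 20×241.5 + 31×341.5 + 17×441.5 + 20×541.5 + 15×641.5 + 10×741.5 = 50789.5
n = Σf = 113
Mean = 50789.5 / 113 = 449.4646

449.46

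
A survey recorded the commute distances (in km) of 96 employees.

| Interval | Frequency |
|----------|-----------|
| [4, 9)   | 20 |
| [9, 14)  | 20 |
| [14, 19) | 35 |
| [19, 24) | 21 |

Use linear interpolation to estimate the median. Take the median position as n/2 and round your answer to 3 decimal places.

15.143

Cumulative frequencies: 20, 40, 75, 96
n = 96; position = n/2 = 48.
This falls in the class [14, 19): L = 14, F = 40, f = 35, h = 5.
Median ≈ 14 + ((48 − 40) / 35) × 5 = 15.1429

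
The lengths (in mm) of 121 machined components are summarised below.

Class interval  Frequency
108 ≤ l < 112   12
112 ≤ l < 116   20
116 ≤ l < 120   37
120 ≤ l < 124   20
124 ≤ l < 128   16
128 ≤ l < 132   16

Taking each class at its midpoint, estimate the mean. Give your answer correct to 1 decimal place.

Midpoints: 110, 114, 118, 122, 126, 130
Σfm = 12×110 + 20×114 + 37×118 + 20×122 + 16×126 + 16×130 = 14502
n = Σf = 121
Mean = 14502 / 121 = 119.8512

119.9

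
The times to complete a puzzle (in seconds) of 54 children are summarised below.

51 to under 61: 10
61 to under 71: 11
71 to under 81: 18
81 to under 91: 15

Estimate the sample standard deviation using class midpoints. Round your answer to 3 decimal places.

Midpoints: 56, 66, 76, 86
n = 54, Σfm = 3944, mean = 73.0370
Σfm² = 294184
Σf(m − x̄)² = Σfm² − (Σfm)²/n = 294184 − 3944²/54 = 6125.9259
Sample variance = 6125.9259 / 53 = 115.5835
Standard deviation = √115.5835 = 10.7510

10.751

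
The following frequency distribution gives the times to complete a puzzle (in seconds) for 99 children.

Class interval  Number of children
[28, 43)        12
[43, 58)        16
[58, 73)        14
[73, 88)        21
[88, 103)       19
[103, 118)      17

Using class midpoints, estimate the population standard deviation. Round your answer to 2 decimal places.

24.52

Midpoints: 35.5, 50.5, 65.5, 80.5, 95.5, 110.5
n = 99, Σfm = 7534.5, mean = 76.1061
Σfm² = 632934.75
Σf(m − x̄)² = Σfm² − (Σfm)²/n = 632934.75 − 7534.5²/99 = 59513.6364
Population variance = 59513.6364 / 99 = 601.1478
Standard deviation = √601.1478 = 24.5183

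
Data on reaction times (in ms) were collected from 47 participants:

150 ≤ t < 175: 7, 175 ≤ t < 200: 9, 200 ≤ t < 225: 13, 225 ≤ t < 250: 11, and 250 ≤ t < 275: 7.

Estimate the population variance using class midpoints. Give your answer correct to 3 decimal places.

Midpoints: 162.5, 187.5, 212.5, 237.5, 262.5
n = 47, Σfm = 10037.5, mean = 213.5638
Σfm² = 2191093.75
Σf(m − x̄)² = Σfm² − (Σfm)²/n = 2191093.75 − 10037.5²/47 = 47446.8085
Population variance = 47446.8085 / 47 = 1009.5066

1009.507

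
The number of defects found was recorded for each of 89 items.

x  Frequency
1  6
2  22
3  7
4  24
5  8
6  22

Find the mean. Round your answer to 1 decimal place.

Values: 1, 2, 3, 4, 5, 6
Σfx = 6×1 + 22×2 + 7×3 + 24×4 + 8×5 + 22×6 = 339
n = Σf = 89
Mean = 339 / 89 = 3.8090

3.8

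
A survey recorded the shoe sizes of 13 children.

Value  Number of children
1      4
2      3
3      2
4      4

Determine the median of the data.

2

Cumulative frequencies: 4, 7, 9, 13
n = 13, so the median is the value in position (n+1)/2 = 7.
Position 7 falls at value 2.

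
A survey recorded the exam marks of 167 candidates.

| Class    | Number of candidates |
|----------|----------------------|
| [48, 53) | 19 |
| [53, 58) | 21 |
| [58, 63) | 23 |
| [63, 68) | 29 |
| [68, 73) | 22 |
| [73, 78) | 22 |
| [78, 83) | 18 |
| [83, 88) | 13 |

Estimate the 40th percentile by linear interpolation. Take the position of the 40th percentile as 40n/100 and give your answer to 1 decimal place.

63.7

Cumulative frequencies: 19, 40, 63, 92, 114, 136, 154, 167
n = 167; position = 40n/100 = 66.8.
This falls in the class [63, 68): L = 63, F = 63, f = 29, h = 5.
40th percentile ≈ 63 + ((66.8 − 63) / 29) × 5 = 63.6552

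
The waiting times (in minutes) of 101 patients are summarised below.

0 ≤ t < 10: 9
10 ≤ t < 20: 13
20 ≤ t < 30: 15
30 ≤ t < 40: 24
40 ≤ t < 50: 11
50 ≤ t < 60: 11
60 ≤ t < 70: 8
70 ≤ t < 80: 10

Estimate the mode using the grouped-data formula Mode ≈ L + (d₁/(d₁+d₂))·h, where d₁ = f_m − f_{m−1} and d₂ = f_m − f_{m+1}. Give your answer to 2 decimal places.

Modal class: 30 ≤ t < 40 (highest frequency 24).
d₁ = 24 − 15 = 9, d₂ = 24 − 11 = 13
Mode ≈ 30 + (9/(9+13)) × 10 = 30 + 4.0909 = 34.0909

34.09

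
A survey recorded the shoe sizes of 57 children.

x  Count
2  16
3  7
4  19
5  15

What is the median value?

Cumulative frequencies: 16, 23, 42, 57
n = 57, so the median is the value in position (n+1)/2 = 29.
Position 29 falls at value 4.

4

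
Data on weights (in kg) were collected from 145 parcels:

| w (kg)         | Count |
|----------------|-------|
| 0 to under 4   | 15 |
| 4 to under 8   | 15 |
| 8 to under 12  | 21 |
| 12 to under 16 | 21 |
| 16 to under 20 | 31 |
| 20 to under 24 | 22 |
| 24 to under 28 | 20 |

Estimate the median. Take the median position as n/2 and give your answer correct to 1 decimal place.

Cumulative frequencies: 15, 30, 51, 72, 103, 125, 145
n = 145; position = n/2 = 72.5.
This falls in the class 16 to under 20: L = 16, F = 72, f = 31, h = 4.
Median ≈ 16 + ((72.5 − 72) / 31) × 4 = 16.0645

16.1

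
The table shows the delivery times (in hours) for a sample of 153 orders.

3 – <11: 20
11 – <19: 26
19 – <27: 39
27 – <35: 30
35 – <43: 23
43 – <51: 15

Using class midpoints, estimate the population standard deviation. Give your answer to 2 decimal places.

Midpoints: 7, 15, 23, 31, 39, 47
n = 153, Σfm = 3959, mean = 25.8758
Σfm² = 124409
Σf(m − x̄)² = Σfm² − (Σfm)²/n = 124409 − 3959²/153 = 21966.6405
Population variance = 21966.6405 / 153 = 143.5728
Standard deviation = √143.5728 = 11.9822

11.98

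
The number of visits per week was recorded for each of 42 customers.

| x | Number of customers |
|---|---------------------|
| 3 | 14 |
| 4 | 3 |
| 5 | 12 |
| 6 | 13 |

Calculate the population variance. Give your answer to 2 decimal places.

Values: 3, 4, 5, 6
n = 42, Σfx = 192, mean = 4.5714
Σfx² = 942
Σf(x − x̄)² = Σfx² − (Σfx)²/n = 942 − 192²/42 = 64.2857
Population variance = 64.2857 / 42 = 1.5306

1.53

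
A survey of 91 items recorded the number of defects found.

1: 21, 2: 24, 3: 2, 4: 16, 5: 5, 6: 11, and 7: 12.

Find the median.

3

Cumulative frequencies: 21, 45, 47, 63, 68, 79, 91
n = 91, so the median is the value in position (n+1)/2 = 46.
Position 46 falls at value 3.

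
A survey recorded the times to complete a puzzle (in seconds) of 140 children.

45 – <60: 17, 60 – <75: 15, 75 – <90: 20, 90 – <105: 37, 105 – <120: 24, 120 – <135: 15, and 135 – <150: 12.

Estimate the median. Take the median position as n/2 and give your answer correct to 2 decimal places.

97.30

Cumulative frequencies: 17, 32, 52, 89, 113, 128, 140
n = 140; position = n/2 = 70.
This falls in the class 90 – <105: L = 90, F = 52, f = 37, h = 15.
Median ≈ 90 + ((70 − 52) / 37) × 15 = 97.2973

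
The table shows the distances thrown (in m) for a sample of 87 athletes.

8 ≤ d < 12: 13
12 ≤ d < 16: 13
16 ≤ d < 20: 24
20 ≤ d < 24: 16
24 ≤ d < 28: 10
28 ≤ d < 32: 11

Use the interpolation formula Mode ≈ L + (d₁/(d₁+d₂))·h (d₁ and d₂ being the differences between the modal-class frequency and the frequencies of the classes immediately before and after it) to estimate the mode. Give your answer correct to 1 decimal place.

Modal class: 16 ≤ d < 20 (highest frequency 24).
d₁ = 24 − 13 = 11, d₂ = 24 − 16 = 8
Mode ≈ 16 + (11/(11+8)) × 4 = 16 + 2.3158 = 18.3158

18.3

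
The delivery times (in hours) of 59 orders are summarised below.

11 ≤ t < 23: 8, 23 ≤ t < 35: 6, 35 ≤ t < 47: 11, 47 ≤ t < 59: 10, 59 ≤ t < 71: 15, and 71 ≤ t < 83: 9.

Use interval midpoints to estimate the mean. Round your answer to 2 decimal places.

50.15

Midpoints: 17, 29, 41, 53, 65, 77
Σfm = 8×17 + 6×29 + 11×41 + 10×53 + 15×65 + 9×77 = 2959
n = Σf = 59
Mean = 2959 / 59 = 50.1525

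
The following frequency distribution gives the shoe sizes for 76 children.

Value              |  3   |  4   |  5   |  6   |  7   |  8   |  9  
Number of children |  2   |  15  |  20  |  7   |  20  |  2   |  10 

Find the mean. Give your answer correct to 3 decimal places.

Values: 3, 4, 5, 6, 7, 8, 9
Σfx = 2×3 + 15×4 + 20×5 + 7×6 + 20×7 + 2×8 + 10×9 = 454
n = Σf = 76
Mean = 454 / 76 = 5.9737

5.974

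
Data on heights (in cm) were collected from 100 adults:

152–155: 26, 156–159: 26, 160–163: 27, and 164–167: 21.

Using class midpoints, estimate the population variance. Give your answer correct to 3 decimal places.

Midpoints: 153.5, 157.5, 161.5, 165.5
n = 100, Σfm = 15922, mean = 159.2200
Σfm² = 2536997
Σf(m − x̄)² = Σfm² − (Σfm)²/n = 2536997 − 15922²/100 = 1896.1600
Population variance = 1896.1600 / 100 = 18.9616

18.962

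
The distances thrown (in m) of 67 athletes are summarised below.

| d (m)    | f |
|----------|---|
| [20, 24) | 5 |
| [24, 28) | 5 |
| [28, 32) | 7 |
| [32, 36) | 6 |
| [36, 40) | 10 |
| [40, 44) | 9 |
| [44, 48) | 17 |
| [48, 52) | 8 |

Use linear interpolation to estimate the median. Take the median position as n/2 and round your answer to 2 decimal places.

Cumulative frequencies: 5, 10, 17, 23, 33, 42, 59, 67
n = 67; position = n/2 = 33.5.
This falls in the class [40, 44): L = 40, F = 33, f = 9, h = 4.
Median ≈ 40 + ((33.5 − 33) / 9) × 4 = 40.2222

40.22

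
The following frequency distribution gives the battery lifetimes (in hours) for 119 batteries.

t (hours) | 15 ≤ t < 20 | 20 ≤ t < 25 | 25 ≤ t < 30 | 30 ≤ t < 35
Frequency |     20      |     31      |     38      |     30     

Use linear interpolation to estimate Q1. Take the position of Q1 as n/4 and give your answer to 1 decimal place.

21.6

Cumulative frequencies: 20, 51, 89, 119
n = 119; position = n/4 = 29.75.
This falls in the class 20 ≤ t < 25: L = 20, F = 20, f = 31, h = 5.
Lower quartile ≈ 20 + ((29.75 − 20) / 31) × 5 = 21.5726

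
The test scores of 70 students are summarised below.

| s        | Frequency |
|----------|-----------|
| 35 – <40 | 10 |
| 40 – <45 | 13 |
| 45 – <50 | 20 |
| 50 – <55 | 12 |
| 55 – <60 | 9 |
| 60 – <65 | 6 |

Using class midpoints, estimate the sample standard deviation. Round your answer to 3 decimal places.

Midpoints: 37.5, 42.5, 47.5, 52.5, 57.5, 62.5
n = 70, Σfm = 3400, mean = 48.5714
Σfm² = 168937.5
Σf(m − x̄)² = Σfm² − (Σfm)²/n = 168937.5 − 3400²/70 = 3794.6429
Sample variance = 3794.6429 / 69 = 54.9948
Standard deviation = √54.9948 = 7.4158

7.416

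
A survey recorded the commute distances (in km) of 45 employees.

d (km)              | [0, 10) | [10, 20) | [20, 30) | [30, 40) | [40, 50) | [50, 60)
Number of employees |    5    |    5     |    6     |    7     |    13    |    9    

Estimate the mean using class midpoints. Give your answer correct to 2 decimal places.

35.00

Midpoints: 5, 15, 25, 35, 45, 55
Σfm = 5×5 + 5×15 + 6×25 + 7×35 + 13×45 + 9×55 = 1575
n = Σf = 45
Mean = 1575 / 45 = 35.0000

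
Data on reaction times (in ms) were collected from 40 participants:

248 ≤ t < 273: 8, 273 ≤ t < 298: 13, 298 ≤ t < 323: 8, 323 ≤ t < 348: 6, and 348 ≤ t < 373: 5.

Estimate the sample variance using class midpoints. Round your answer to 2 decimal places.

1070.11

Midpoints: 260.5, 285.5, 310.5, 335.5, 360.5
n = 40, Σfm = 12095, mean = 302.3750
Σfm² = 3698960
Σf(m − x̄)² = Σfm² − (Σfm)²/n = 3698960 − 12095²/40 = 41734.3750
Sample variance = 41734.3750 / 39 = 1070.1122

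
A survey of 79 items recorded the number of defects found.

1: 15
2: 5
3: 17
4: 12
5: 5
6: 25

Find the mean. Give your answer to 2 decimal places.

Values: 1, 2, 3, 4, 5, 6
Σfx = 15×1 + 5×2 + 17×3 + 12×4 + 5×5 + 25×6 = 299
n = Σf = 79
Mean = 299 / 79 = 3.7848

3.78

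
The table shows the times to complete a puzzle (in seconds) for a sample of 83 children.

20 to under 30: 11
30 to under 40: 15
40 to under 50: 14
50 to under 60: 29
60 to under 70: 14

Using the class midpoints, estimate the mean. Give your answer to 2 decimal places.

Midpoints: 25, 35, 45, 55, 65
Σfm = 11×25 + 15×35 + 14×45 + 29×55 + 14×65 = 3935
n = Σf = 83
Mean = 3935 / 83 = 47.4096

47.41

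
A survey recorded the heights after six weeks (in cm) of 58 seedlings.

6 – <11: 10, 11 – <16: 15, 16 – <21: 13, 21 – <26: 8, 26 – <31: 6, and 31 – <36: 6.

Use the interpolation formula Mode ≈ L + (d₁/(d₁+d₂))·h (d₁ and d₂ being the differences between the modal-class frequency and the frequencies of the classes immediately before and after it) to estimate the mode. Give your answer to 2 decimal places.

Modal class: 11 – <16 (highest frequency 15).
d₁ = 15 − 10 = 5, d₂ = 15 − 13 = 2
Mode ≈ 11 + (5/(5+2)) × 5 = 11 + 3.5714 = 14.5714

14.57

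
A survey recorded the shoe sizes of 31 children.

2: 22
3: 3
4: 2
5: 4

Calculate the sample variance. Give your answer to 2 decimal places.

Values: 2, 3, 4, 5
n = 31, Σfx = 81, mean = 2.6129
Σfx² = 247
Σf(x − x̄)² = Σfx² − (Σfx)²/n = 247 − 81²/31 = 35.3548
Sample variance = 35.3548 / 30 = 1.1785

1.18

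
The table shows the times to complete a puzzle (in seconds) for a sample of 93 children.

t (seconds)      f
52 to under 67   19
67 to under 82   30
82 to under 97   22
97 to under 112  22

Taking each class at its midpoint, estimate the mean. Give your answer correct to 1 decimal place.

Midpoints: 59.5, 74.5, 89.5, 104.5
Σfm = 19×59.5 + 30×74.5 + 22×89.5 + 22×104.5 = 7633.5
n = Σf = 93
Mean = 7633.5 / 93 = 82.0806

82.1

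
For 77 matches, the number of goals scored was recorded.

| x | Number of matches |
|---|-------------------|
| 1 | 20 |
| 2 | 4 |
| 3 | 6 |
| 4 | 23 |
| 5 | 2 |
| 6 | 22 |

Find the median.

4

Cumulative frequencies: 20, 24, 30, 53, 55, 77
n = 77, so the median is the value in position (n+1)/2 = 39.
Position 39 falls at value 4.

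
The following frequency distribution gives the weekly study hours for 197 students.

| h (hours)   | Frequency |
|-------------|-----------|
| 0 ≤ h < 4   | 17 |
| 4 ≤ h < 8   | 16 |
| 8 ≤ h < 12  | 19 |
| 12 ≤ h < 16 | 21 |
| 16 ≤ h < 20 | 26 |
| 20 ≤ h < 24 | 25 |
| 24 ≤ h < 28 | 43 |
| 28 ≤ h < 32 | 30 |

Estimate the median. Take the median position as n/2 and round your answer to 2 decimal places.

19.92

Cumulative frequencies: 17, 33, 52, 73, 99, 124, 167, 197
n = 197; position = n/2 = 98.5.
This falls in the class 16 ≤ h < 20: L = 16, F = 73, f = 26, h = 4.
Median ≈ 16 + ((98.5 − 73) / 26) × 4 = 19.9231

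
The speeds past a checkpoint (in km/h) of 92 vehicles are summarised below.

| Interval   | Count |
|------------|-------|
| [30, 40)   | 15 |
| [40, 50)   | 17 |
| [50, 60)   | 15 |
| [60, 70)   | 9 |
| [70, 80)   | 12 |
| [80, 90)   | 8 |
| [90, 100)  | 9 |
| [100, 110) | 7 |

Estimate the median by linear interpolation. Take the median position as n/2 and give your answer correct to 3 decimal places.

59.333

Cumulative frequencies: 15, 32, 47, 56, 68, 76, 85, 92
n = 92; position = n/2 = 46.
This falls in the class [50, 60): L = 50, F = 32, f = 15, h = 10.
Median ≈ 50 + ((46 − 32) / 15) × 10 = 59.3333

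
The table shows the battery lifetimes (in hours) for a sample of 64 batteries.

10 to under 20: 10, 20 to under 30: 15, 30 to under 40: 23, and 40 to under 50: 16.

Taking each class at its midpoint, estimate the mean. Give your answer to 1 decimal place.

Midpoints: 15, 25, 35, 45
Σfm = 10×15 + 15×25 + 23×35 + 16×45 = 2050
n = Σf = 64
Mean = 2050 / 64 = 32.0312

32.0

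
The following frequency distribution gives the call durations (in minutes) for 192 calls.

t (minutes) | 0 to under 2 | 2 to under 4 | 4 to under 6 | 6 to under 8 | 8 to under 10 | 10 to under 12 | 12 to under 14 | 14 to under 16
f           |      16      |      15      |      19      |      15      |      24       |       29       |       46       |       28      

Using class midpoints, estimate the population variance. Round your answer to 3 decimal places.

19.529

Midpoints: 1, 3, 5, 7, 9, 11, 13, 15
n = 192, Σfm = 1814, mean = 9.4479
Σfm² = 20888
Σf(m − x̄)² = Σfm² − (Σfm)²/n = 20888 − 1814²/192 = 3749.4792
Population variance = 3749.4792 / 192 = 19.5285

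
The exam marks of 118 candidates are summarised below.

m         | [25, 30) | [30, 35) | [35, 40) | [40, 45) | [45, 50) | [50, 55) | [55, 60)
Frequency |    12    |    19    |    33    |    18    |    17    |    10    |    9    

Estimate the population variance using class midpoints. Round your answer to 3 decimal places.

Midpoints: 27.5, 32.5, 37.5, 42.5, 47.5, 52.5, 57.5
n = 118, Σfm = 4800, mean = 40.6780
Σfm² = 203737.5
Σf(m − x̄)² = Σfm² − (Σfm)²/n = 203737.5 − 4800²/118 = 8483.2627
Population variance = 8483.2627 / 118 = 71.8921

71.892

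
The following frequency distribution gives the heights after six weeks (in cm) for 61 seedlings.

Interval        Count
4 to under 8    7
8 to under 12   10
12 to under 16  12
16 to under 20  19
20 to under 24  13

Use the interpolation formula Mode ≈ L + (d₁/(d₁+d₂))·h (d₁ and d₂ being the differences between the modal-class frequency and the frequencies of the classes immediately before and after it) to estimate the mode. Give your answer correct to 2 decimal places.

Modal class: 16 to under 20 (highest frequency 19).
d₁ = 19 − 12 = 7, d₂ = 19 − 13 = 6
Mode ≈ 16 + (7/(7+6)) × 4 = 16 + 2.1538 = 18.1538

18.15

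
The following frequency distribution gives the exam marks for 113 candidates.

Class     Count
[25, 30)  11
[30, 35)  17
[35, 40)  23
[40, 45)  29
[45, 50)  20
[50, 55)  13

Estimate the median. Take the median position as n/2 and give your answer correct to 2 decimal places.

40.95

Cumulative frequencies: 11, 28, 51, 80, 100, 113
n = 113; position = n/2 = 56.5.
This falls in the class [40, 45): L = 40, F = 51, f = 29, h = 5.
Median ≈ 40 + ((56.5 − 51) / 29) × 5 = 40.9483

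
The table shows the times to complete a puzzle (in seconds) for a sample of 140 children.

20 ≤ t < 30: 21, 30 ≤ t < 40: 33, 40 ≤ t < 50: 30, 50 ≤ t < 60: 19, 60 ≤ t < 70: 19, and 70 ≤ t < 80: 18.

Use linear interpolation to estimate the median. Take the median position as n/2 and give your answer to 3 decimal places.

45.333

Cumulative frequencies: 21, 54, 84, 103, 122, 140
n = 140; position = n/2 = 70.
This falls in the class 40 ≤ t < 50: L = 40, F = 54, f = 30, h = 10.
Median ≈ 40 + ((70 − 54) / 30) × 10 = 45.3333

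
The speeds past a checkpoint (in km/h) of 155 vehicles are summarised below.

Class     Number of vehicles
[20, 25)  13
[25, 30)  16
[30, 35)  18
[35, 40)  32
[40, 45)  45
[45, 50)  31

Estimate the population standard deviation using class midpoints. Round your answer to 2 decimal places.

7.68

Midpoints: 22.5, 27.5, 32.5, 37.5, 42.5, 47.5
n = 155, Σfm = 5902.5, mean = 38.0806
Σfm² = 233918.75
Σf(m − x̄)² = Σfm² − (Σfm)²/n = 233918.75 − 5902.5²/155 = 9147.7419
Population variance = 9147.7419 / 155 = 59.0177
Standard deviation = √59.0177 = 7.6823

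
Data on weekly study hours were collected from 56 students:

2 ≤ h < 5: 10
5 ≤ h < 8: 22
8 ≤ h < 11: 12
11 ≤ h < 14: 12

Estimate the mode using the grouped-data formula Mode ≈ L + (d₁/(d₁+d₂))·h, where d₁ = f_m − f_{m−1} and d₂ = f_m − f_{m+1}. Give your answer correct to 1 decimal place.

6.6

Modal class: 5 ≤ h < 8 (highest frequency 22).
d₁ = 22 − 10 = 12, d₂ = 22 − 12 = 10
Mode ≈ 5 + (12/(12+10)) × 3 = 5 + 1.6364 = 6.6364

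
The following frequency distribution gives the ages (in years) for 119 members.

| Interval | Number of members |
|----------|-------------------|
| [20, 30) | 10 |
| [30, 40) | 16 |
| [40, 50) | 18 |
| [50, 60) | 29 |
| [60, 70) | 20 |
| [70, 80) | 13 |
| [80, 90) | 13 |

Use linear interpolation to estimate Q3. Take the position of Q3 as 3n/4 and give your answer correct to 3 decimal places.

68.125

Cumulative frequencies: 10, 26, 44, 73, 93, 106, 119
n = 119; position = 3n/4 = 89.25.
This falls in the class [60, 70): L = 60, F = 73, f = 20, h = 10.
Upper quartile ≈ 60 + ((89.25 − 73) / 20) × 10 = 68.1250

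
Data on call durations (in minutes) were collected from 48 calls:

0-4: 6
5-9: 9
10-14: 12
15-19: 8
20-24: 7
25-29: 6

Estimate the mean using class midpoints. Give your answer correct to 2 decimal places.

13.98

Midpoints: 2, 7, 12, 17, 22, 27
Σfm = 6×2 + 9×7 + 12×12 + 8×17 + 7×22 + 6×27 = 671
n = Σf = 48
Mean = 671 / 48 = 13.9792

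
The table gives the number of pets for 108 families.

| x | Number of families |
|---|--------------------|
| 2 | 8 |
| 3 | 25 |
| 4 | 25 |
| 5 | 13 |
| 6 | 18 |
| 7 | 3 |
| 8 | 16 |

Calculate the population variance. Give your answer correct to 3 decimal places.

Values: 2, 3, 4, 5, 6, 7, 8
n = 108, Σfx = 513, mean = 4.7500
Σfx² = 2801
Σf(x − x̄)² = Σfx² − (Σfx)²/n = 2801 − 513²/108 = 364.2500
Population variance = 364.2500 / 108 = 3.3727

3.373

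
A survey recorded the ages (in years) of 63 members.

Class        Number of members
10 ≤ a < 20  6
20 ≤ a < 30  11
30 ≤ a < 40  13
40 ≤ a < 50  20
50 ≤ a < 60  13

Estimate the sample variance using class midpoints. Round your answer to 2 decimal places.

Midpoints: 15, 25, 35, 45, 55
n = 63, Σfm = 2435, mean = 38.6508
Σfm² = 103975
Σf(m − x̄)² = Σfm² − (Σfm)²/n = 103975 − 2435²/63 = 9860.3175
Sample variance = 9860.3175 / 62 = 159.0374

159.04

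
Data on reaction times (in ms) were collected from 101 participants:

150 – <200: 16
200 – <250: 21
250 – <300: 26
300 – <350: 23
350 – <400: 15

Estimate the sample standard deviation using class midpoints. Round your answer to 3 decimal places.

Midpoints: 175, 225, 275, 325, 375
n = 101, Σfm = 27775, mean = 275.0000
Σfm² = 8058125
Σf(m − x̄)² = Σfm² − (Σfm)²/n = 8058125 − 27775²/101 = 420000.0000
Sample variance = 420000.0000 / 100 = 4200.0000
Standard deviation = √4200.0000 = 64.8074

64.807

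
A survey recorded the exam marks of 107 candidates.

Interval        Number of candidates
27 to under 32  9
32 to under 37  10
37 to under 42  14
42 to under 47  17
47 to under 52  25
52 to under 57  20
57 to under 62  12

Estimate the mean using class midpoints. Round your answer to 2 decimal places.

46.37

Midpoints: 29.5, 34.5, 39.5, 44.5, 49.5, 54.5, 59.5
Σfm = 9×29.5 + 10×34.5 + 14×39.5 + 17×44.5 + 25×49.5 + 20×54.5 + 12×59.5 = 4961.5
n = Σf = 107
Mean = 4961.5 / 107 = 46.3692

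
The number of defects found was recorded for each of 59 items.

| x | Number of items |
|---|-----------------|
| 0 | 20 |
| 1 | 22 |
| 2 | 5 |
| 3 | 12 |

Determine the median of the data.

1

Cumulative frequencies: 20, 42, 47, 59
n = 59, so the median is the value in position (n+1)/2 = 30.
Position 30 falls at value 1.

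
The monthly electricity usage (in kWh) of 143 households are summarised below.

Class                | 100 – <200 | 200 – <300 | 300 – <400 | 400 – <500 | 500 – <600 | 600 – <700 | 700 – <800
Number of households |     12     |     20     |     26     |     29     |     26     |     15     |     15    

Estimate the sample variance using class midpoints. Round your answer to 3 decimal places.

30633.310

Midpoints: 150, 250, 350, 450, 550, 650, 750
n = 143, Σfm = 64250, mean = 449.3007
Σfm² = 33217500
Σf(m − x̄)² = Σfm² − (Σfm)²/n = 33217500 − 64250²/143 = 4349930.0699
Sample variance = 4349930.0699 / 142 = 30633.3104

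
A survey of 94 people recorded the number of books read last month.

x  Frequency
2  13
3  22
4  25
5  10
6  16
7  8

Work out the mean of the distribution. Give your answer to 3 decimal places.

4.191

Values: 2, 3, 4, 5, 6, 7
Σfx = 13×2 + 22×3 + 25×4 + 10×5 + 16×6 + 8×7 = 394
n = Σf = 94
Mean = 394 / 94 = 4.1915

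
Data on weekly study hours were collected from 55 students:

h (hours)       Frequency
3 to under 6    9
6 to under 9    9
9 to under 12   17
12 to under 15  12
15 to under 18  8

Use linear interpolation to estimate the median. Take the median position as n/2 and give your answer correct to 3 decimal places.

10.676

Cumulative frequencies: 9, 18, 35, 47, 55
n = 55; position = n/2 = 27.5.
This falls in the class 9 to under 12: L = 9, F = 18, f = 17, h = 3.
Median ≈ 9 + ((27.5 − 18) / 17) × 3 = 10.6765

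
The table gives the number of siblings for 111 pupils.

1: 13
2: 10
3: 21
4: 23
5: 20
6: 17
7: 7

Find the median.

Cumulative frequencies: 13, 23, 44, 67, 87, 104, 111
n = 111, so the median is the value in position (n+1)/2 = 56.
Position 56 falls at value 4.

4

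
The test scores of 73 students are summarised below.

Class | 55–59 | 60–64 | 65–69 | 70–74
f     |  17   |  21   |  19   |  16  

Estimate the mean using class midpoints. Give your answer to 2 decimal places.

64.33

Midpoints: 57, 62, 67, 72
Σfm = 17×57 + 21×62 + 19×67 + 16×72 = 4696
n = Σf = 73
Mean = 4696 / 73 = 64.3288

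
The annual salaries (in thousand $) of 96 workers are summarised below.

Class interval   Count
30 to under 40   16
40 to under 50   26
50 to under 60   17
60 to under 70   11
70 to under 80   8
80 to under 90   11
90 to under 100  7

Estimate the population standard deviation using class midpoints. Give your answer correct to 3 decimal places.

18.670

Midpoints: 35, 45, 55, 65, 75, 85, 95
n = 96, Σfm = 5580, mean = 58.1250
Σfm² = 357800
Σf(m − x̄)² = Σfm² − (Σfm)²/n = 357800 − 5580²/96 = 33462.5000
Population variance = 33462.5000 / 96 = 348.5677
Standard deviation = √348.5677 = 18.6700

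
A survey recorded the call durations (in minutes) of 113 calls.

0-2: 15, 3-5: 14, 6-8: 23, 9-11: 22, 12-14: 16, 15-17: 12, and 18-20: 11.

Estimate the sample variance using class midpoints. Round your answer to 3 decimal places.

29.918

Midpoints: 1, 4, 7, 10, 13, 16, 19
n = 113, Σfm = 1061, mean = 9.3894
Σfm² = 13313
Σf(m − x̄)² = Σfm² − (Σfm)²/n = 13313 − 1061²/113 = 3350.8673
Sample variance = 3350.8673 / 112 = 29.9185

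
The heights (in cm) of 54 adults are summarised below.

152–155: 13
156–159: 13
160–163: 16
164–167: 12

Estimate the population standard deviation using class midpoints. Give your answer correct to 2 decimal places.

Midpoints: 153.5, 157.5, 161.5, 165.5
n = 54, Σfm = 8613, mean = 159.5000
Σfm² = 1374789.5
Σf(m − x̄)² = Σfm² − (Σfm)²/n = 1374789.5 − 8613²/54 = 1016.0000
Population variance = 1016.0000 / 54 = 18.8148
Standard deviation = √18.8148 = 4.3376

4.34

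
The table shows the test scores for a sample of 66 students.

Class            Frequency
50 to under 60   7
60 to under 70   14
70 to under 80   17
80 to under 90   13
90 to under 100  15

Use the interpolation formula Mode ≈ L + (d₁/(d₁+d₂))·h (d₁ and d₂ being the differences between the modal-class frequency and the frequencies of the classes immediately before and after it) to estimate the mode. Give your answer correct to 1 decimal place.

Modal class: 70 to under 80 (highest frequency 17).
d₁ = 17 − 14 = 3, d₂ = 17 − 13 = 4
Mode ≈ 70 + (3/(3+4)) × 10 = 70 + 4.2857 = 74.2857

74.3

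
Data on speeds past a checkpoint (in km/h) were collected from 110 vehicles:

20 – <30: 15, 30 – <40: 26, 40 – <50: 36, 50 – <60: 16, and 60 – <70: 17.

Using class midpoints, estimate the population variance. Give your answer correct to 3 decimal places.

154.248

Midpoints: 25, 35, 45, 55, 65
n = 110, Σfm = 4890, mean = 44.4545
Σfm² = 234350
Σf(m − x̄)² = Σfm² − (Σfm)²/n = 234350 − 4890²/110 = 16967.2727
Population variance = 16967.2727 / 110 = 154.2479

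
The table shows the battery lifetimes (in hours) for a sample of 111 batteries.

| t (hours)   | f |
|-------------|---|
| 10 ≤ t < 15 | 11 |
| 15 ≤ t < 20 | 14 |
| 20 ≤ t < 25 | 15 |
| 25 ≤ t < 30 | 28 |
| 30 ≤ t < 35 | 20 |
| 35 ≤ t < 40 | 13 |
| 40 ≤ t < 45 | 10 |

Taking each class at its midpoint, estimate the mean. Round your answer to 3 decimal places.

27.500

Midpoints: 12.5, 17.5, 22.5, 27.5, 32.5, 37.5, 42.5
Σfm = 11×12.5 + 14×17.5 + 15×22.5 + 28×27.5 + 20×32.5 + 13×37.5 + 10×42.5 = 3052.5
n = Σf = 111
Mean = 3052.5 / 111 = 27.5000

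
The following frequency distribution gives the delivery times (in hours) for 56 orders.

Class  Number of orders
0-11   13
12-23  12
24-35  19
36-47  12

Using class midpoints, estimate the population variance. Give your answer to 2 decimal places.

Midpoints: 5.5, 17.5, 29.5, 41.5
n = 56, Σfm = 1340, mean = 23.9286
Σfm² = 41270
Σf(m − x̄)² = Σfm² − (Σfm)²/n = 41270 − 1340²/56 = 9205.7143
Population variance = 9205.7143 / 56 = 164.3878

164.39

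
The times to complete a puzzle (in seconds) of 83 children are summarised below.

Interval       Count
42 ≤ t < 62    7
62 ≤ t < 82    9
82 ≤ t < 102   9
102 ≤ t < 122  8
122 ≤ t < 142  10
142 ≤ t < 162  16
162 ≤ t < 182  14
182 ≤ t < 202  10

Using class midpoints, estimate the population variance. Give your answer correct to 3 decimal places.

1920.046

Midpoints: 52, 72, 92, 112, 132, 152, 172, 192
n = 83, Σfm = 10816, mean = 130.3133
Σfm² = 1568832
Σf(m − x̄)² = Σfm² − (Σfm)²/n = 1568832 − 10816²/83 = 159363.8554
Population variance = 159363.8554 / 83 = 1920.0465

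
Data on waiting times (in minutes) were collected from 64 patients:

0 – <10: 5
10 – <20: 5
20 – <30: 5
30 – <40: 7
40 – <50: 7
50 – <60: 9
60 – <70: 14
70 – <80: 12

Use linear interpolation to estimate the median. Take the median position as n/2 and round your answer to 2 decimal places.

53.33

Cumulative frequencies: 5, 10, 15, 22, 29, 38, 52, 64
n = 64; position = n/2 = 32.
This falls in the class 50 – <60: L = 50, F = 29, f = 9, h = 10.
Median ≈ 50 + ((32 − 29) / 9) × 10 = 53.3333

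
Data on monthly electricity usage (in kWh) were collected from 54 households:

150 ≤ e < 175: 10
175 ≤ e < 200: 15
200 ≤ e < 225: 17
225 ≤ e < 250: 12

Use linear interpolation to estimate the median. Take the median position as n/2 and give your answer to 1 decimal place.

Cumulative frequencies: 10, 25, 42, 54
n = 54; position = n/2 = 27.
This falls in the class 200 ≤ e < 225: L = 200, F = 25, f = 17, h = 25.
Median ≈ 200 + ((27 − 25) / 17) × 25 = 202.9412

202.9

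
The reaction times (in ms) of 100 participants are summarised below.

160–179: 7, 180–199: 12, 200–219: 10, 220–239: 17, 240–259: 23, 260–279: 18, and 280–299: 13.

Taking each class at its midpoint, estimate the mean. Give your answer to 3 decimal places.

238.100

Midpoints: 169.5, 189.5, 209.5, 229.5, 249.5, 269.5, 289.5
Σfm = 7×169.5 + 12×189.5 + 10×209.5 + 17×229.5 + 23×249.5 + 18×269.5 + 13×289.5 = 23810
n = Σf = 100
Mean = 23810 / 100 = 238.1000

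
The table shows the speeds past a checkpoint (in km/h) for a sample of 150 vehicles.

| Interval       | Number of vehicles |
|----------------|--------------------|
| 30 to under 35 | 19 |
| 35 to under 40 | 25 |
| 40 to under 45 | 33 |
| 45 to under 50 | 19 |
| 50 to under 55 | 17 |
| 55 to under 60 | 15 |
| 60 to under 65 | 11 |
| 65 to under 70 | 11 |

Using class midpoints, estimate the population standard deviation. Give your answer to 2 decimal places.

10.44

Midpoints: 32.5, 37.5, 42.5, 47.5, 52.5, 57.5, 62.5, 67.5
n = 150, Σfm = 7045, mean = 46.9667
Σfm² = 347237.5
Σf(m − x̄)² = Σfm² − (Σfm)²/n = 347237.5 − 7045²/150 = 16357.3333
Population variance = 16357.3333 / 150 = 109.0489
Standard deviation = √109.0489 = 10.4426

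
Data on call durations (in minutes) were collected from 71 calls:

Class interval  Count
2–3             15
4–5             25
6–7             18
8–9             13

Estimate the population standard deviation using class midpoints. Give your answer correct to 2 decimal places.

Midpoints: 2.5, 4.5, 6.5, 8.5
n = 71, Σfm = 377.5, mean = 5.3169
Σfm² = 2299.75
Σf(m − x̄)² = Σfm² − (Σfm)²/n = 2299.75 − 377.5²/71 = 292.6197
Population variance = 292.6197 / 71 = 4.1214
Standard deviation = √4.1214 = 2.0301

2.03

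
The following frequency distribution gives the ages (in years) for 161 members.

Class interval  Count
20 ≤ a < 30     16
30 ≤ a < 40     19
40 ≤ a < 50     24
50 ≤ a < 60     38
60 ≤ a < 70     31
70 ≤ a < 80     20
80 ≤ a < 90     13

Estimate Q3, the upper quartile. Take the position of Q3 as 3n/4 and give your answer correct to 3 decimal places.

Cumulative frequencies: 16, 35, 59, 97, 128, 148, 161
n = 161; position = 3n/4 = 120.75.
This falls in the class 60 ≤ a < 70: L = 60, F = 97, f = 31, h = 10.
Upper quartile ≈ 60 + ((120.75 − 97) / 31) × 10 = 67.6613

67.661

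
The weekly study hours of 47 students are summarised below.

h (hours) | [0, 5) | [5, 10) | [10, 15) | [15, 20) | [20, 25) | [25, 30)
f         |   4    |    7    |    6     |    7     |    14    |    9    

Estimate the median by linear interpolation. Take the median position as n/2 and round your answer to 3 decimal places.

19.643

Cumulative frequencies: 4, 11, 17, 24, 38, 47
n = 47; position = n/2 = 23.5.
This falls in the class [15, 20): L = 15, F = 17, f = 7, h = 5.
Median ≈ 15 + ((23.5 − 17) / 7) × 5 = 19.6429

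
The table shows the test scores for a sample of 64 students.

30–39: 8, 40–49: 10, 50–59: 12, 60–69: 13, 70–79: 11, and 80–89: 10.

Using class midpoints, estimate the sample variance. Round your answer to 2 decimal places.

262.28

Midpoints: 34.5, 44.5, 54.5, 64.5, 74.5, 84.5
n = 64, Σfm = 3878, mean = 60.5938
Σfm² = 251506
Σf(m − x̄)² = Σfm² − (Σfm)²/n = 251506 − 3878²/64 = 16523.4375
Sample variance = 16523.4375 / 63 = 262.2768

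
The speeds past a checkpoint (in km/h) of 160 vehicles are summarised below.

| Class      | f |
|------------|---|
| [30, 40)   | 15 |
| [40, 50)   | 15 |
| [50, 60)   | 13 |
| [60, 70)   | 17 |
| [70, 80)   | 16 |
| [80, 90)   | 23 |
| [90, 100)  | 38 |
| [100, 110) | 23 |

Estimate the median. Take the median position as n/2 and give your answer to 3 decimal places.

Cumulative frequencies: 15, 30, 43, 60, 76, 99, 137, 160
n = 160; position = n/2 = 80.
This falls in the class [80, 90): L = 80, F = 76, f = 23, h = 10.
Median ≈ 80 + ((80 − 76) / 23) × 10 = 81.7391

81.739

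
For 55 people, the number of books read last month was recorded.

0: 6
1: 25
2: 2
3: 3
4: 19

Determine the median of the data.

1

Cumulative frequencies: 6, 31, 33, 36, 55
n = 55, so the median is the value in position (n+1)/2 = 28.
Position 28 falls at value 1.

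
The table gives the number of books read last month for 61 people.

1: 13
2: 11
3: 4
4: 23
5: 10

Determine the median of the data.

Cumulative frequencies: 13, 24, 28, 51, 61
n = 61, so the median is the value in position (n+1)/2 = 31.
Position 31 falls at value 4.

4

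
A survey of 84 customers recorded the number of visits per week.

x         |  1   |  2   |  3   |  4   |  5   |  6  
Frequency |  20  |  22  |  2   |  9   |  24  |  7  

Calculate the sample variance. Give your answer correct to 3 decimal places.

3.216

Values: 1, 2, 3, 4, 5, 6
n = 84, Σfx = 268, mean = 3.1905
Σfx² = 1122
Σf(x − x̄)² = Σfx² − (Σfx)²/n = 1122 − 268²/84 = 266.9524
Sample variance = 266.9524 / 83 = 3.2163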